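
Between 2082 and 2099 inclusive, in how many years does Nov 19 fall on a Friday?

3

Day of week of November 19 in each year:
2082: Thu, 2083: Fri ✓, 2084: Sun, 2085: Mon, 2086: Tue, 2087: Wed, 2088: Fri ✓, 2089: Sat, 2090: Sun, 2091: Mon, 2092: Wed, 2093: Thu, 2094: Fri ✓, 2095: Sat, 2096: Mon, 2097: Tue, 2098: Wed, 2099: Thu
Fridays: 2083, 2088, 2094.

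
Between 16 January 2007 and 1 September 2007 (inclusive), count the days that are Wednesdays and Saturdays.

16 January 2007 is a Tuesday.
The range spans 229 days (inclusive of both endpoints).
229 = 7 × 32 + 5, so there are 32 full weeks plus 5 extra days.
Each full week contributes 2 days from the set (Wed, Sat): 32 × 2 = 64.
The 5 extra days are Tuesday, Wednesday, Thursday, Friday, Saturday — 2 of them qualify.
Total: 64 + 2 = 66.

66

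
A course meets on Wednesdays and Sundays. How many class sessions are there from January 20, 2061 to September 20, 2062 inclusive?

January 20, 2061 is a Thursday.
That's 609 days from start to end, counting both.
609 = 7 × 87, so the span is exactly 87 full weeks.
Each full week contributes 2 days from the set (Wed, Sun): 87 × 2 = 174.

174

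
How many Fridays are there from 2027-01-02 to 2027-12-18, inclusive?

50

2027-01-02 is a Saturday.
That's 351 days from start to end, counting both.
351 = 7 × 50 + 1, so there are 50 full weeks plus 1 extra day.
Each full week contributes one Friday: 50 so far.
The 1 extra day is Sat — none qualify.
Total: 50 + 0 = 50.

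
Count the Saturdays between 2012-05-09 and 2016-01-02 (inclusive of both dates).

191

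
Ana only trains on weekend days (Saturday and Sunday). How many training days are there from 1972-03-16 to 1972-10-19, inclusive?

62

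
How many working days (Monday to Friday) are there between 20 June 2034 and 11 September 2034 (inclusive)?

20 June 2034 is a Tuesday.
From 20 June 2034 to 11 September 2034 is 84 days inclusive.
84 = 7 × 12, so the span is exactly 12 full weeks.
Each full week contributes 5 weekdays (Mon–Fri): 12 × 5 = 60.
Total: 60.

60 weekdays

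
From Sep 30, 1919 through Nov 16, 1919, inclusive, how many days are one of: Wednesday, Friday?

14

Sep 30, 1919 is a Tuesday.
That's 48 days from start to end, counting both.
48 = 7 × 6 + 6, so there are 6 full weeks plus 6 extra days.
Each full week contributes 2 days from the set (Wed, Fri): 6 × 2 = 12.
The 6 extra days are Tuesday, Wednesday, Thursday, Friday, Saturday, Sunday — 2 of them qualify.
Total: 12 + 2 = 14.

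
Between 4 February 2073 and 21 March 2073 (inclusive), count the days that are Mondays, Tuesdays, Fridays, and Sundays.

4 February 2073 is a Saturday.
The range spans 46 days (inclusive of both endpoints).
46 = 7 × 6 + 4, so there are 6 full weeks plus 4 extra days.
Each full week contributes 4 days from the set (Mon, Tue, Fri, Sun): 6 × 4 = 24.
The 4 extra days are Sat, Sun, Mon, Tue — 3 of them qualify.
Total: 24 + 3 = 27.

27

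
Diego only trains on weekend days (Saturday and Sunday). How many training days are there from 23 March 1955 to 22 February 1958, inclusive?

305

23 March 1955 is a Wednesday.
The range spans 1068 days (inclusive of both endpoints).
1068 = 7 × 152 + 4, so there are 152 full weeks plus 4 extra days.
Each full week contributes 2 weekend days (Sat, Sun): 152 × 2 = 304.
The 4 extra days are Wed, Thu, Fri, Sat — 1 of them qualifies.
Total: 304 + 1 = 305.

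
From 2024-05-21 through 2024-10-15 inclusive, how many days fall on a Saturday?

2024-05-21 is a Tuesday.
The range spans 148 days (inclusive of both endpoints).
148 = 7 × 21 + 1, so there are 21 full weeks plus 1 extra day.
Each full week contributes one Saturday: 21 so far.
The 1 extra day is Tue — none qualify.
Total: 21 + 0 = 21.

21 Saturdays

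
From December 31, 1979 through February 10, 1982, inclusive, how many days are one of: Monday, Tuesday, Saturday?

332

December 31, 1979 is a Monday.
From December 31, 1979 to February 10, 1982 is 773 days inclusive.
773 = 7 × 110 + 3, so there are 110 full weeks plus 3 extra days.
Each full week contributes 3 days from the set (Mon, Tue, Sat): 110 × 3 = 330.
The 3 extra days are Mon, Tue, Wed — 2 of them qualify.
Total: 330 + 2 = 332.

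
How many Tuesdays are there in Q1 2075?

13

1 January 2075 is a Tuesday.
The range spans 90 days (inclusive of both endpoints).
90 = 7 × 12 + 6, so there are 12 full weeks plus 6 extra days.
Each full week contributes one Tuesday: 12 so far.
The 6 extra days are Tue, Wed, Thu, Fri, Sat, Sun — 1 of them qualifies.
Total: 12 + 1 = 13.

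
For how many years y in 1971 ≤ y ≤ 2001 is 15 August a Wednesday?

Day of week of August 15 in each year:
1971: Sun, 1972: Tue, 1973: Wed ✓, 1974: Thu, 1975: Fri, 1976: Sun, 1977: Mon, 1978: Tue, 1979: Wed ✓, 1980: Fri, 1981: Sat, 1982: Sun, 1983: Mon, 1984: Wed ✓, 1985: Thu, 1986: Fri, 1987: Sat, 1988: Mon, 1989: Tue, 1990: Wed ✓, 1991: Thu, 1992: Sat, 1993: Sun, 1994: Mon, 1995: Tue, 1996: Thu, 1997: Fri, 1998: Sat, 1999: Sun, 2000: Tue, 2001: Wed ✓
Wednesdays: 1973, 1979, 1984, 1990, 2001.

5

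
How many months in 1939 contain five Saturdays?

4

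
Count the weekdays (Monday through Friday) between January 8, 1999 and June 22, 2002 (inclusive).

901

January 8, 1999 is a Friday.
From January 8, 1999 to June 22, 2002 is 1262 days inclusive.
1262 = 7 × 180 + 2, so there are 180 full weeks plus 2 extra days.
Each full week contributes 5 weekdays (Mon–Fri): 180 × 5 = 900.
The 2 extra days are Fri, Sat — 1 of them qualifies.
Total: 900 + 1 = 901.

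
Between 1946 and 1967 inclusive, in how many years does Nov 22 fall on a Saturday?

3

Day of week of November 22 in each year:
1946: Fri, 1947: Sat ✓, 1948: Mon, 1949: Tue, 1950: Wed, 1951: Thu, 1952: Sat ✓, 1953: Sun, 1954: Mon, 1955: Tue, 1956: Thu, 1957: Fri, 1958: Sat ✓, 1959: Sun, 1960: Tue, 1961: Wed, 1962: Thu, 1963: Fri, 1964: Sun, 1965: Mon, 1966: Tue, 1967: Wed
Saturdays: 1947, 1952, 1958.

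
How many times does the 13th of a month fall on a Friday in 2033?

The 13th falls on a Friday when the month's 13th has weekday Fri.
Jan 13 is Thu; Feb 13 is Sun; Mar 13 is Sun; Apr 13 is Wed; May 13 is Fri ✓; Jun 13 is Mon; Jul 13 is Wed; Aug 13 is Sat; Sep 13 is Tue; Oct 13 is Thu; Nov 13 is Sun; Dec 13 is Tue.
Friday the 13ths: May.

1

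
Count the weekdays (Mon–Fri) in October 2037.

22

Oct 1, 2037 is a Thursday.
The range spans 31 days (inclusive of both endpoints).
31 = 7 × 4 + 3, so there are 4 full weeks plus 3 extra days.
Each full week contributes 5 weekdays (Mon–Fri): 4 × 5 = 20.
The 3 extra days are Thursday, Friday, Saturday — 2 of them qualify.
Total: 20 + 2 = 22.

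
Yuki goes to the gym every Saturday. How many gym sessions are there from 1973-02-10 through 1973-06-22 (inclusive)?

1973-02-10 is a Saturday.
From 1973-02-10 to 1973-06-22 is 133 days inclusive.
133 = 7 × 19, so the span is exactly 19 full weeks.
Each full week contributes one Saturday: 19 so far.

19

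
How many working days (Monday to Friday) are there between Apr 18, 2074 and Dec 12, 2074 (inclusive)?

Apr 18, 2074 is a Wednesday.
That's 239 days from start to end, counting both.
239 = 7 × 34 + 1, so there are 34 full weeks plus 1 extra day.
Each full week contributes 5 weekdays (Mon–Fri): 34 × 5 = 170.
The 1 extra day is Wednesday — 1 of them qualifies.
Total: 170 + 1 = 171.

171 weekdays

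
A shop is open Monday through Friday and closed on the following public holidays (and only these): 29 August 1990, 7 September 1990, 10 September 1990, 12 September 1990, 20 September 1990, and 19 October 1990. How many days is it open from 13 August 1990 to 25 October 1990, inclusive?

48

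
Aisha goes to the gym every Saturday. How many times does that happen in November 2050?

Nov 1, 2050 is a Tuesday.
From Nov 1, 2050 to Nov 30, 2050 is 30 days inclusive.
30 = 7 × 4 + 2, so there are 4 full weeks plus 2 extra days.
Each full week contributes one Saturday: 4 so far.
The 2 extra days are Tuesday, Wednesday — none qualify.
Total: 4 + 0 = 4.

4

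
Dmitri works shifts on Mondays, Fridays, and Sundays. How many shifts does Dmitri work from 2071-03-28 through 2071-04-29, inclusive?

14

2071-03-28 is a Saturday.
From 2071-03-28 to 2071-04-29 is 33 days inclusive.
33 = 7 × 4 + 5, so there are 4 full weeks plus 5 extra days.
Each full week contributes 3 days from the set (Mon, Fri, Sun): 4 × 3 = 12.
The 5 extra days are Saturday, Sunday, Monday, Tuesday, Wednesday — 2 of them qualify.
Total: 12 + 2 = 14.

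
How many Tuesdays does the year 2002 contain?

53

1 January 2002 is a Tuesday.
From 1 January 2002 to 31 December 2002 is 365 days inclusive.
365 = 7 × 52 + 1, so there are 52 full weeks plus 1 extra day.
Each full week contributes one Tuesday: 52 so far.
The 1 extra day is Tue — 1 of them qualifies.
Total: 52 + 1 = 53.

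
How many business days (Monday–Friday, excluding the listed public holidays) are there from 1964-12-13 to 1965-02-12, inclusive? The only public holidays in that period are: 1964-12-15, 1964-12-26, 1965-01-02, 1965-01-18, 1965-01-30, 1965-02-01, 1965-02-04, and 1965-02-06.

1964-12-13 is a Sunday.
From 1964-12-13 to 1965-02-12 is 62 days inclusive.
62 = 7 × 8 + 6, so there are 8 full weeks plus 6 extra days.
Each full week contributes 5 weekdays (Mon–Fri): 8 × 5 = 40.
The 6 extra days are Sun, Mon, Tue, Wed, Thu, Fri — 5 of them qualify.
Total: 40 + 5 = 45.
Holidays: 1964-12-15 (Tue); 1964-12-26 (Sat); 1965-01-02 (Sat); 1965-01-18 (Mon); 1965-01-30 (Sat); 1965-02-01 (Mon); 1965-02-04 (Thu); 1965-02-06 (Sat).
4 of the 8 holidays fall on weekdays; the rest are weekends and were already excluded.
Business days: 45 − 4 = 41.

41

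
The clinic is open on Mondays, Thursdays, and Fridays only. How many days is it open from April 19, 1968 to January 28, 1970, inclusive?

April 19, 1968 is a Friday.
The range spans 650 days (inclusive of both endpoints).
650 = 7 × 92 + 6, so there are 92 full weeks plus 6 extra days.
Each full week contributes 3 days from the set (Mon, Thu, Fri): 92 × 3 = 276.
The 6 extra days are Fri, Sat, Sun, Mon, Tue, Wed — 2 of them qualify.
Total: 276 + 2 = 278.

278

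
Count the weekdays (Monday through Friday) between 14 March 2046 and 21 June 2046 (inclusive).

14 March 2046 is a Wednesday.
That's 100 days from start to end, counting both.
100 = 7 × 14 + 2, so there are 14 full weeks plus 2 extra days.
Each full week contributes 5 weekdays (Mon–Fri): 14 × 5 = 70.
The 2 extra days are Wed, Thu — 2 of them qualify.
Total: 70 + 2 = 72.

72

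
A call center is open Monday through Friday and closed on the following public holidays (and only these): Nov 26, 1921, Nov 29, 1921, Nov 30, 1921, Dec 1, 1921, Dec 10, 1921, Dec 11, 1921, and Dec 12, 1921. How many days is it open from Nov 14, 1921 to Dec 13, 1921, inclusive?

18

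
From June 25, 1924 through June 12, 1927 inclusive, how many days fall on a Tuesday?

June 25, 1924 is a Wednesday.
That's 1083 days from start to end, counting both.
1083 = 7 × 154 + 5, so there are 154 full weeks plus 5 extra days.
Each full week contributes one Tuesday: 154 so far.
The 5 extra days are Wednesday, Thursday, Friday, Saturday, Sunday — none qualify.
Total: 154 + 0 = 154.

154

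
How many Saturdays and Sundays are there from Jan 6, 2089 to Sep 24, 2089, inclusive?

75

Jan 6, 2089 is a Thursday.
The range spans 262 days (inclusive of both endpoints).
262 = 7 × 37 + 3, so there are 37 full weeks plus 3 extra days.
Each full week contributes 2 weekend days (Sat, Sun): 37 × 2 = 74.
The 3 extra days are Thu, Fri, Sat — 1 of them qualifies.
Total: 74 + 1 = 75.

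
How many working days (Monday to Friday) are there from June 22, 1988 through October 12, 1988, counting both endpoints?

June 22, 1988 is a Wednesday.
The range spans 113 days (inclusive of both endpoints).
113 = 7 × 16 + 1, so there are 16 full weeks plus 1 extra day.
Each full week contributes 5 weekdays (Mon–Fri): 16 × 5 = 80.
The 1 extra day is Wed — 1 of them qualifies.
Total: 80 + 1 = 81.

81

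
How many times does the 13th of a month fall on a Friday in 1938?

1

The 13th falls on a Friday when the month's 13th has weekday Fri.
Jan 13 is Thu; Feb 13 is Sun; Mar 13 is Sun; Apr 13 is Wed; May 13 is Fri ✓; Jun 13 is Mon; Jul 13 is Wed; Aug 13 is Sat; Sep 13 is Tue; Oct 13 is Thu; Nov 13 is Sun; Dec 13 is Tue.
Friday the 13ths: May.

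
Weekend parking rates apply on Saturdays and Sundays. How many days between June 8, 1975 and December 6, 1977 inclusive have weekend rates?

June 8, 1975 is a Sunday.
The range spans 913 days (inclusive of both endpoints).
913 = 7 × 130 + 3, so there are 130 full weeks plus 3 extra days.
Each full week contributes 2 weekend days (Sat, Sun): 130 × 2 = 260.
The 3 extra days are Sunday, Monday, Tuesday — 1 of them qualifies.
Total: 260 + 1 = 261.

261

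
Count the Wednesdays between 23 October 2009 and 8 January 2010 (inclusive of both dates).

11 Wednesdays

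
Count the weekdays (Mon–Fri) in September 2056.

21

2056-09-01 is a Friday.
The range spans 30 days (inclusive of both endpoints).
30 = 7 × 4 + 2, so there are 4 full weeks plus 2 extra days.
Each full week contributes 5 weekdays (Mon–Fri): 4 × 5 = 20.
The 2 extra days are Fri, Sat — 1 of them qualifies.
Total: 20 + 1 = 21.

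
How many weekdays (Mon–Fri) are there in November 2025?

2025-11-01 is a Saturday.
From 2025-11-01 to 2025-11-30 is 30 days inclusive.
30 = 7 × 4 + 2, so there are 4 full weeks plus 2 extra days.
Each full week contributes 5 weekdays (Mon–Fri): 4 × 5 = 20.
The 2 extra days are Sat, Sun — none qualify.
Total: 20 + 0 = 20.

20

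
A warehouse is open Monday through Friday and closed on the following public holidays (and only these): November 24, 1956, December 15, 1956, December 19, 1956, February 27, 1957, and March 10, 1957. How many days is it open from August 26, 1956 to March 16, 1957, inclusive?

August 26, 1956 is a Sunday.
The range spans 203 days (inclusive of both endpoints).
203 = 7 × 29, so the span is exactly 29 full weeks.
Each full week contributes 5 weekdays (Mon–Fri): 29 × 5 = 145.
Total: 145.
Holidays: November 24, 1956 (Sat); December 15, 1956 (Sat); December 19, 1956 (Wed); February 27, 1957 (Wed); March 10, 1957 (Sun).
2 of the 5 holidays fall on weekdays; the rest are weekends and were already excluded.
Business days: 145 − 2 = 143.

143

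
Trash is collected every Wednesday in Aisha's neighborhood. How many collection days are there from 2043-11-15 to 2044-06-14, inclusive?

2043-11-15 is a Sunday.
That's 213 days from start to end, counting both.
213 = 7 × 30 + 3, so there are 30 full weeks plus 3 extra days.
Each full week contributes one Wednesday: 30 so far.
The 3 extra days are Sun, Mon, Tue — none qualify.
Total: 30 + 0 = 30.

30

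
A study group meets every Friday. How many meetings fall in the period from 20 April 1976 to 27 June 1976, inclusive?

20 April 1976 is a Tuesday.
That's 69 days from start to end, counting both.
69 = 7 × 9 + 6, so there are 9 full weeks plus 6 extra days.
Each full week contributes one Friday: 9 so far.
The 6 extra days are Tue, Wed, Thu, Fri, Sat, Sun — 1 of them qualifies.
Total: 9 + 1 = 10.

10 Fridays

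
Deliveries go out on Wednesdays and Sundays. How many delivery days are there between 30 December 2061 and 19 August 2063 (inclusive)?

171

30 December 2061 is a Friday.
From 30 December 2061 to 19 August 2063 is 598 days inclusive.
598 = 7 × 85 + 3, so there are 85 full weeks plus 3 extra days.
Each full week contributes 2 days from the set (Wed, Sun): 85 × 2 = 170.
The 3 extra days are Friday, Saturday, Sunday — 1 of them qualifies.
Total: 170 + 1 = 171.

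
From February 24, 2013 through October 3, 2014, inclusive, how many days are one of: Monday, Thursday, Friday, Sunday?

February 24, 2013 is a Sunday.
From February 24, 2013 to October 3, 2014 is 587 days inclusive.
587 = 7 × 83 + 6, so there are 83 full weeks plus 6 extra days.
Each full week contributes 4 days from the set (Mon, Thu, Fri, Sun): 83 × 4 = 332.
The 6 extra days are Sun, Mon, Tue, Wed, Thu, Fri — 4 of them qualify.
Total: 332 + 4 = 336.

336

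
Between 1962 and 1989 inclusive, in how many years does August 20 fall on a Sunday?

4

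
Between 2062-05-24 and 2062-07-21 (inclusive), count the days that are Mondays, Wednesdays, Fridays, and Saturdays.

34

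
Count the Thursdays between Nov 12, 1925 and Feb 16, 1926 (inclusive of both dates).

14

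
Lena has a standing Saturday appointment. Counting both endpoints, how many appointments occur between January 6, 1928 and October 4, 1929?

91

January 6, 1928 is a Friday.
The range spans 638 days (inclusive of both endpoints).
638 = 7 × 91 + 1, so there are 91 full weeks plus 1 extra day.
Each full week contributes one Saturday: 91 so far.
The 1 extra day is Friday — none qualify.
Total: 91 + 0 = 91.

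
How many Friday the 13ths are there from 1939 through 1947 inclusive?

Friday-the-13ths by year:
1939: Jan, Oct
1940: Sep, Dec
1941: Jun
1942: Feb, Mar, Nov
1943: Aug
1944: Oct
1945: Apr, Jul
1946: Sep, Dec
1947: Jun

15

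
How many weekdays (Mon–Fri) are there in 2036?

262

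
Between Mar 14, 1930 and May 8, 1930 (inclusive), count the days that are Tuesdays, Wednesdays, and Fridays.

24

Mar 14, 1930 is a Friday.
That's 56 days from start to end, counting both.
56 = 7 × 8, so the span is exactly 8 full weeks.
Each full week contributes 3 days from the set (Tue, Wed, Fri): 8 × 3 = 24.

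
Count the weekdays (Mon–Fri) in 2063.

2063-01-01 is a Monday.
The range spans 365 days (inclusive of both endpoints).
365 = 7 × 52 + 1, so there are 52 full weeks plus 1 extra day.
Each full week contributes 5 weekdays (Mon–Fri): 52 × 5 = 260.
The 1 extra day is Monday — 1 of them qualifies.
Total: 260 + 1 = 261.

261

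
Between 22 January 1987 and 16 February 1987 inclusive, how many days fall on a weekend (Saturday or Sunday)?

22 January 1987 is a Thursday.
The range spans 26 days (inclusive of both endpoints).
26 = 7 × 3 + 5, so there are 3 full weeks plus 5 extra days.
Each full week contributes 2 weekend days (Sat, Sun): 3 × 2 = 6.
The 5 extra days are Thu, Fri, Sat, Sun, Mon — 2 of them qualify.
Total: 6 + 2 = 8.

8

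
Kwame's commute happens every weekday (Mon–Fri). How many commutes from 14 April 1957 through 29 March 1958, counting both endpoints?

250

14 April 1957 is a Sunday.
That's 350 days from start to end, counting both.
350 = 7 × 50, so the span is exactly 50 full weeks.
Each full week contributes 5 weekdays (Mon–Fri): 50 × 5 = 250.
Total: 250.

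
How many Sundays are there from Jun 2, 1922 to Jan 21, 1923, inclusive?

34

Jun 2, 1922 is a Friday.
From Jun 2, 1922 to Jan 21, 1923 is 234 days inclusive.
234 = 7 × 33 + 3, so there are 33 full weeks plus 3 extra days.
Each full week contributes one Sunday: 33 so far.
The 3 extra days are Friday, Saturday, Sunday — 1 of them qualifies.
Total: 33 + 1 = 34.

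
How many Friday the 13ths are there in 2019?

The 13th falls on a Friday when the month's 13th has weekday Fri.
Jan 13 is Sun; Feb 13 is Wed; Mar 13 is Wed; Apr 13 is Sat; May 13 is Mon; Jun 13 is Thu; Jul 13 is Sat; Aug 13 is Tue; Sep 13 is Fri ✓; Oct 13 is Sun; Nov 13 is Wed; Dec 13 is Fri ✓.
Friday the 13ths: Sep, Dec.

2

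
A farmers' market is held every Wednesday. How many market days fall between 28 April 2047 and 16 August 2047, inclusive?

16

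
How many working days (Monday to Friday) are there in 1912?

262 weekdays

1912-01-01 is a Monday.
The range spans 366 days (inclusive of both endpoints).
366 = 7 × 52 + 2, so there are 52 full weeks plus 2 extra days.
Each full week contributes 5 weekdays (Mon–Fri): 52 × 5 = 260.
The 2 extra days are Mon, Tue — 2 of them qualify.
Total: 260 + 2 = 262.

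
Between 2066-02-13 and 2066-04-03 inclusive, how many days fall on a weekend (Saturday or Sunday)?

2066-02-13 is a Saturday.
The range spans 50 days (inclusive of both endpoints).
50 = 7 × 7 + 1, so there are 7 full weeks plus 1 extra day.
Each full week contributes 2 weekend days (Sat, Sun): 7 × 2 = 14.
The 1 extra day is Sat — 1 of them qualifies.
Total: 14 + 1 = 15.

15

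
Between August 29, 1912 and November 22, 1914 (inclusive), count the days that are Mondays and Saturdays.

August 29, 1912 is a Thursday.
That's 816 days from start to end, counting both.
816 = 7 × 116 + 4, so there are 116 full weeks plus 4 extra days.
Each full week contributes 2 days from the set (Mon, Sat): 116 × 2 = 232.
The 4 extra days are Thursday, Friday, Saturday, Sunday — 1 of them qualifies.
Total: 232 + 1 = 233.

233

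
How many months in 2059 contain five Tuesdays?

A month has five Tuesdays exactly when Tuesday falls within its first (length − 28) days.
Jan: 31 days, starts Wed → 5 of Wed, Thu, Fri
Feb: 28 days, starts Sat → 5 of (none)
Mar: 31 days, starts Sat → 5 of Sat, Sun, Mon
Apr: 30 days, starts Tue → 5 of Tue, Wed ✓
May: 31 days, starts Thu → 5 of Thu, Fri, Sat
Jun: 30 days, starts Sun → 5 of Sun, Mon
Jul: 31 days, starts Tue → 5 of Tue, Wed, Thu ✓
Aug: 31 days, starts Fri → 5 of Fri, Sat, Sun
Sep: 30 days, starts Mon → 5 of Mon, Tue ✓
Oct: 31 days, starts Wed → 5 of Wed, Thu, Fri
Nov: 30 days, starts Sat → 5 of Sat, Sun
Dec: 31 days, starts Mon → 5 of Mon, Tue, Wed ✓
Months with five Tuesdays: Apr, Jul, Sep, Dec.

4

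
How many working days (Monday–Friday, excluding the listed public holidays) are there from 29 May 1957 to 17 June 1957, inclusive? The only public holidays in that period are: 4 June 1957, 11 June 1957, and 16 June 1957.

29 May 1957 is a Wednesday.
That's 20 days from start to end, counting both.
20 = 7 × 2 + 6, so there are 2 full weeks plus 6 extra days.
Each full week contributes 5 weekdays (Mon–Fri): 2 × 5 = 10.
The 6 extra days are Wed, Thu, Fri, Sat, Sun, Mon — 4 of them qualify.
Total: 10 + 4 = 14.
Holidays: 4 June 1957 (Tue); 11 June 1957 (Tue); 16 June 1957 (Sun).
2 of the 3 holidays fall on weekdays; the rest are weekends and were already excluded.
Business days: 14 − 2 = 12.

12 working days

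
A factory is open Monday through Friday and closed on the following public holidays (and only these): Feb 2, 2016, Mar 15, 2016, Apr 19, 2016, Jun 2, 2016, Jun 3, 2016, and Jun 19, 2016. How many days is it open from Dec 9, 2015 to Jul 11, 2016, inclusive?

Dec 9, 2015 is a Wednesday.
The range spans 216 days (inclusive of both endpoints).
216 = 7 × 30 + 6, so there are 30 full weeks plus 6 extra days.
Each full week contributes 5 weekdays (Mon–Fri): 30 × 5 = 150.
The 6 extra days are Wed, Thu, Fri, Sat, Sun, Mon — 4 of them qualify.
Total: 150 + 4 = 154.
Holidays: Feb 2, 2016 (Tue); Mar 15, 2016 (Tue); Apr 19, 2016 (Tue); Jun 2, 2016 (Thu); Jun 3, 2016 (Fri); Jun 19, 2016 (Sun).
5 of the 6 holidays fall on weekdays; the rest are weekends and were already excluded.
Business days: 154 − 5 = 149.

149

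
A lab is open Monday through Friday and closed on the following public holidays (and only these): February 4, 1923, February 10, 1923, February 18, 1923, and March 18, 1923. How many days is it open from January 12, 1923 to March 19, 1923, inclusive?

47

January 12, 1923 is a Friday.
The range spans 67 days (inclusive of both endpoints).
67 = 7 × 9 + 4, so there are 9 full weeks plus 4 extra days.
Each full week contributes 5 weekdays (Mon–Fri): 9 × 5 = 45.
The 4 extra days are Friday, Saturday, Sunday, Monday — 2 of them qualify.
Total: 45 + 2 = 47.
Holidays: February 4, 1923 (Sun); February 10, 1923 (Sat); February 18, 1923 (Sun); March 18, 1923 (Sun).
None of the 4 holidays fall on a weekday, so nothing to subtract.
Business days: 47 − 0 = 47.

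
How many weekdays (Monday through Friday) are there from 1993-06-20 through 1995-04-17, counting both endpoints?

476

1993-06-20 is a Sunday.
The range spans 667 days (inclusive of both endpoints).
667 = 7 × 95 + 2, so there are 95 full weeks plus 2 extra days.
Each full week contributes 5 weekdays (Mon–Fri): 95 × 5 = 475.
The 2 extra days are Sun, Mon — 1 of them qualifies.
Total: 475 + 1 = 476.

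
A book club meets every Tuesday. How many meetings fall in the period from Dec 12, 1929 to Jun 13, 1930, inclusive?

26

Dec 12, 1929 is a Thursday.
From Dec 12, 1929 to Jun 13, 1930 is 184 days inclusive.
184 = 7 × 26 + 2, so there are 26 full weeks plus 2 extra days.
Each full week contributes one Tuesday: 26 so far.
The 2 extra days are Thu, Fri — none qualify.
Total: 26 + 0 = 26.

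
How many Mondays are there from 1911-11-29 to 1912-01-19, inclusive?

1911-11-29 is a Wednesday.
That's 52 days from start to end, counting both.
52 = 7 × 7 + 3, so there are 7 full weeks plus 3 extra days.
Each full week contributes one Monday: 7 so far.
The 3 extra days are Wednesday, Thursday, Friday — none qualify.
Total: 7 + 0 = 7.

7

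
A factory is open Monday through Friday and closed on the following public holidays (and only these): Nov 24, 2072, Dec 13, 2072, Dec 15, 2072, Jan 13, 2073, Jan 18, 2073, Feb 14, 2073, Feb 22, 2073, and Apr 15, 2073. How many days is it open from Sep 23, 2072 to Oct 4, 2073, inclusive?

Sep 23, 2072 is a Friday.
From Sep 23, 2072 to Oct 4, 2073 is 377 days inclusive.
377 = 7 × 53 + 6, so there are 53 full weeks plus 6 extra days.
Each full week contributes 5 weekdays (Mon–Fri): 53 × 5 = 265.
The 6 extra days are Fri, Sat, Sun, Mon, Tue, Wed — 4 of them qualify.
Total: 265 + 4 = 269.
Holidays: Nov 24, 2072 (Thu); Dec 13, 2072 (Tue); Dec 15, 2072 (Thu); Jan 13, 2073 (Fri); Jan 18, 2073 (Wed); Feb 14, 2073 (Tue); Feb 22, 2073 (Wed); Apr 15, 2073 (Sat).
7 of the 8 holidays fall on weekdays; the rest are weekends and were already excluded.
Business days: 269 − 7 = 262.

262 working days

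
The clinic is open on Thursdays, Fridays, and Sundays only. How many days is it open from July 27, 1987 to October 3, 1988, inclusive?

186

July 27, 1987 is a Monday.
From July 27, 1987 to October 3, 1988 is 435 days inclusive.
435 = 7 × 62 + 1, so there are 62 full weeks plus 1 extra day.
Each full week contributes 3 days from the set (Thu, Fri, Sun): 62 × 3 = 186.
The 1 extra day is Mon — none qualify.
Total: 186 + 0 = 186.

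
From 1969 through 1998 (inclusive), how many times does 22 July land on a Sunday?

Day of week of July 22 in each year:
1969: Tue, 1970: Wed, 1971: Thu, 1972: Sat, 1973: Sun ✓, 1974: Mon, 1975: Tue, 1976: Thu, 1977: Fri, 1978: Sat, 1979: Sun ✓, 1980: Tue, 1981: Wed, 1982: Thu, 1983: Fri, 1984: Sun ✓, 1985: Mon, 1986: Tue, 1987: Wed, 1988: Fri, 1989: Sat, 1990: Sun ✓, 1991: Mon, 1992: Wed, 1993: Thu, 1994: Fri, 1995: Sat, 1996: Mon, 1997: Tue, 1998: Wed
Sundays: 1973, 1979, 1984, 1990.

4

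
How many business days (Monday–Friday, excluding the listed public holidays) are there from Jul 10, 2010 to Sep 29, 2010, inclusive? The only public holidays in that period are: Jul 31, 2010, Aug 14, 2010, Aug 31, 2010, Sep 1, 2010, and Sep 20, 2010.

55 business days

Jul 10, 2010 is a Saturday.
That's 82 days from start to end, counting both.
82 = 7 × 11 + 5, so there are 11 full weeks plus 5 extra days.
Each full week contributes 5 weekdays (Mon–Fri): 11 × 5 = 55.
The 5 extra days are Saturday, Sunday, Monday, Tuesday, Wednesday — 3 of them qualify.
Total: 55 + 3 = 58.
Holidays: Jul 31, 2010 (Sat); Aug 14, 2010 (Sat); Aug 31, 2010 (Tue); Sep 1, 2010 (Wed); Sep 20, 2010 (Mon).
3 of the 5 holidays fall on weekdays; the rest are weekends and were already excluded.
Business days: 58 − 3 = 55.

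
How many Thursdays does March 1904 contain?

5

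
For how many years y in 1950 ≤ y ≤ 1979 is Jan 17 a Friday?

4

Day of week of January 17 in each year:
1950: Tue, 1951: Wed, 1952: Thu, 1953: Sat, 1954: Sun, 1955: Mon, 1956: Tue, 1957: Thu, 1958: Fri ✓, 1959: Sat, 1960: Sun, 1961: Tue, 1962: Wed, 1963: Thu, 1964: Fri ✓, 1965: Sun, 1966: Mon, 1967: Tue, 1968: Wed, 1969: Fri ✓, 1970: Sat, 1971: Sun, 1972: Mon, 1973: Wed, 1974: Thu, 1975: Fri ✓, 1976: Sat, 1977: Mon, 1978: Tue, 1979: Wed
Fridays: 1958, 1964, 1969, 1975.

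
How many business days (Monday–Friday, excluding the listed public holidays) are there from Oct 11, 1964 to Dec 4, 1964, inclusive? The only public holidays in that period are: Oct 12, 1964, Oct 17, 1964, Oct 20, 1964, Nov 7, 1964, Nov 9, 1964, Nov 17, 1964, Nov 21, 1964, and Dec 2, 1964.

35

Oct 11, 1964 is a Sunday.
That's 55 days from start to end, counting both.
55 = 7 × 7 + 6, so there are 7 full weeks plus 6 extra days.
Each full week contributes 5 weekdays (Mon–Fri): 7 × 5 = 35.
The 6 extra days are Sun, Mon, Tue, Wed, Thu, Fri — 5 of them qualify.
Total: 35 + 5 = 40.
Holidays: Oct 12, 1964 (Mon); Oct 17, 1964 (Sat); Oct 20, 1964 (Tue); Nov 7, 1964 (Sat); Nov 9, 1964 (Mon); Nov 17, 1964 (Tue); Nov 21, 1964 (Sat); Dec 2, 1964 (Wed).
5 of the 8 holidays fall on weekdays; the rest are weekends and were already excluded.
Business days: 40 − 5 = 35.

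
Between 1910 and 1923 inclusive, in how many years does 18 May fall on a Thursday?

Day of week of May 18 in each year:
1910: Wed, 1911: Thu ✓, 1912: Sat, 1913: Sun, 1914: Mon, 1915: Tue, 1916: Thu ✓, 1917: Fri, 1918: Sat, 1919: Sun, 1920: Tue, 1921: Wed, 1922: Thu ✓, 1923: Fri
Thursdays: 1911, 1916, 1922.

3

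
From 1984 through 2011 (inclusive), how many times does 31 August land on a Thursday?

4

Day of week of August 31 in each year:
1984: Fri, 1985: Sat, 1986: Sun, 1987: Mon, 1988: Wed, 1989: Thu ✓, 1990: Fri, 1991: Sat, 1992: Mon, 1993: Tue, 1994: Wed, 1995: Thu ✓, 1996: Sat, 1997: Sun, 1998: Mon, 1999: Tue, 2000: Thu ✓, 2001: Fri, 2002: Sat, 2003: Sun, 2004: Tue, 2005: Wed, 2006: Thu ✓, 2007: Fri, 2008: Sun, 2009: Mon, 2010: Tue, 2011: Wed
Thursdays: 1989, 1995, 2000, 2006.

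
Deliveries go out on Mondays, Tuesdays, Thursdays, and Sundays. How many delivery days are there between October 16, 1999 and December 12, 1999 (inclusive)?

33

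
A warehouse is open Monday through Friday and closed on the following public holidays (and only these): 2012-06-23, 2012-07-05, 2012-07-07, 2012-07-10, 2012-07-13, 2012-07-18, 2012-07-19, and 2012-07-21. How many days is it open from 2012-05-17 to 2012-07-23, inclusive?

43 business days

2012-05-17 is a Thursday.
From 2012-05-17 to 2012-07-23 is 68 days inclusive.
68 = 7 × 9 + 5, so there are 9 full weeks plus 5 extra days.
Each full week contributes 5 weekdays (Mon–Fri): 9 × 5 = 45.
The 5 extra days are Thursday, Friday, Saturday, Sunday, Monday — 3 of them qualify.
Total: 45 + 3 = 48.
Holidays: 2012-06-23 (Sat); 2012-07-05 (Thu); 2012-07-07 (Sat); 2012-07-10 (Tue); 2012-07-13 (Fri); 2012-07-18 (Wed); 2012-07-19 (Thu); 2012-07-21 (Sat).
5 of the 8 holidays fall on weekdays; the rest are weekends and were already excluded.
Business days: 48 − 5 = 43.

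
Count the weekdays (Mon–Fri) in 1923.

261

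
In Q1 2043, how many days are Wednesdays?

12

January 1, 2043 is a Thursday.
That's 90 days from start to end, counting both.
90 = 7 × 12 + 6, so there are 12 full weeks plus 6 extra days.
Each full week contributes one Wednesday: 12 so far.
The 6 extra days are Thu, Fri, Sat, Sun, Mon, Tue — none qualify.
Total: 12 + 0 = 12.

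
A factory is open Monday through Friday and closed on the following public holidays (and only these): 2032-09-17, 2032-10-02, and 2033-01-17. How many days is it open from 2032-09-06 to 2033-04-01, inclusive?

148 business days

2032-09-06 is a Monday.
That's 208 days from start to end, counting both.
208 = 7 × 29 + 5, so there are 29 full weeks plus 5 extra days.
Each full week contributes 5 weekdays (Mon–Fri): 29 × 5 = 145.
The 5 extra days are Mon, Tue, Wed, Thu, Fri — 5 of them qualify.
Total: 145 + 5 = 150.
Holidays: 2032-09-17 (Fri); 2032-10-02 (Sat); 2033-01-17 (Mon).
2 of the 3 holidays fall on weekdays; the rest are weekends and were already excluded.
Business days: 150 − 2 = 148.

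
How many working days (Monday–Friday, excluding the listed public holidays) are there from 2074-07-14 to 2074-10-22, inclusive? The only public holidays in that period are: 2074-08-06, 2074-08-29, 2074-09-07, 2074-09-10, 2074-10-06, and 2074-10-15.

2074-07-14 is a Saturday.
The range spans 101 days (inclusive of both endpoints).
101 = 7 × 14 + 3, so there are 14 full weeks plus 3 extra days.
Each full week contributes 5 weekdays (Mon–Fri): 14 × 5 = 70.
The 3 extra days are Sat, Sun, Mon — 1 of them qualifies.
Total: 70 + 1 = 71.
Holidays: 2074-08-06 (Mon); 2074-08-29 (Wed); 2074-09-07 (Fri); 2074-09-10 (Mon); 2074-10-06 (Sat); 2074-10-15 (Mon).
5 of the 6 holidays fall on weekdays; the rest are weekends and were already excluded.
Business days: 71 − 5 = 66.

66 working days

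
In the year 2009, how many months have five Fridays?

A month has five Fridays exactly when Friday falls within its first (length − 28) days.
Jan: 31 days, starts Thu → 5 of Thu, Fri, Sat ✓
Feb: 28 days, starts Sun → 5 of (none)
Mar: 31 days, starts Sun → 5 of Sun, Mon, Tue
Apr: 30 days, starts Wed → 5 of Wed, Thu
May: 31 days, starts Fri → 5 of Fri, Sat, Sun ✓
Jun: 30 days, starts Mon → 5 of Mon, Tue
Jul: 31 days, starts Wed → 5 of Wed, Thu, Fri ✓
Aug: 31 days, starts Sat → 5 of Sat, Sun, Mon
Sep: 30 days, starts Tue → 5 of Tue, Wed
Oct: 31 days, starts Thu → 5 of Thu, Fri, Sat ✓
Nov: 30 days, starts Sun → 5 of Sun, Mon
Dec: 31 days, starts Tue → 5 of Tue, Wed, Thu
Months with five Fridays: Jan, May, Jul, Oct.

4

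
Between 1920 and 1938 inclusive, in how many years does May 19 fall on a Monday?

Day of week of May 19 in each year:
1920: Wed, 1921: Thu, 1922: Fri, 1923: Sat, 1924: Mon ✓, 1925: Tue, 1926: Wed, 1927: Thu, 1928: Sat, 1929: Sun, 1930: Mon ✓, 1931: Tue, 1932: Thu, 1933: Fri, 1934: Sat, 1935: Sun, 1936: Tue, 1937: Wed, 1938: Thu
Mondays: 1924, 1930.

2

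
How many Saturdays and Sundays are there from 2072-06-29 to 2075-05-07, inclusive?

2072-06-29 is a Wednesday.
That's 1043 days from start to end, counting both.
1043 = 7 × 149, so the span is exactly 149 full weeks.
Each full week contributes 2 weekend days (Sat, Sun): 149 × 2 = 298.
Total: 298.

298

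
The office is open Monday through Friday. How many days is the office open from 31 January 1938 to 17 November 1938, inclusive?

31 January 1938 is a Monday.
The range spans 291 days (inclusive of both endpoints).
291 = 7 × 41 + 4, so there are 41 full weeks plus 4 extra days.
Each full week contributes 5 weekdays (Mon–Fri): 41 × 5 = 205.
The 4 extra days are Monday, Tuesday, Wednesday, Thursday — 4 of them qualify.
Total: 205 + 4 = 209.

209 weekdays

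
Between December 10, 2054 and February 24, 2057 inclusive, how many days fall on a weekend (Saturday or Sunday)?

231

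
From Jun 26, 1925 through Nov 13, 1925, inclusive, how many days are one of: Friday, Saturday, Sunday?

61

Jun 26, 1925 is a Friday.
That's 141 days from start to end, counting both.
141 = 7 × 20 + 1, so there are 20 full weeks plus 1 extra day.
Each full week contributes 3 days from the set (Fri, Sat, Sun): 20 × 3 = 60.
The 1 extra day is Fri — 1 of them qualifies.
Total: 60 + 1 = 61.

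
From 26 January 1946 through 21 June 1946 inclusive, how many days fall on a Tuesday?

21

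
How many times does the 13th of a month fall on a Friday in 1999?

The 13th falls on a Friday when the month's 13th has weekday Fri.
Jan 13 is Wed; Feb 13 is Sat; Mar 13 is Sat; Apr 13 is Tue; May 13 is Thu; Jun 13 is Sun; Jul 13 is Tue; Aug 13 is Fri ✓; Sep 13 is Mon; Oct 13 is Wed; Nov 13 is Sat; Dec 13 is Mon.
Friday the 13ths: Aug.

1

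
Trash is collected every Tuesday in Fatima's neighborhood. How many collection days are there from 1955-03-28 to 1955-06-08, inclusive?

1955-03-28 is a Monday.
The range spans 73 days (inclusive of both endpoints).
73 = 7 × 10 + 3, so there are 10 full weeks plus 3 extra days.
Each full week contributes one Tuesday: 10 so far.
The 3 extra days are Monday, Tuesday, Wednesday — 1 of them qualifies.
Total: 10 + 1 = 11.

11 Tuesdays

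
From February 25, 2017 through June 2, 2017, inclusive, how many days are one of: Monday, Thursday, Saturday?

February 25, 2017 is a Saturday.
The range spans 98 days (inclusive of both endpoints).
98 = 7 × 14, so the span is exactly 14 full weeks.
Each full week contributes 3 days from the set (Mon, Thu, Sat): 14 × 3 = 42.

42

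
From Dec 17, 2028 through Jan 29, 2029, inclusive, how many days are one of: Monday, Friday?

13

Dec 17, 2028 is a Sunday.
That's 44 days from start to end, counting both.
44 = 7 × 6 + 2, so there are 6 full weeks plus 2 extra days.
Each full week contributes 2 days from the set (Mon, Fri): 6 × 2 = 12.
The 2 extra days are Sunday, Monday — 1 of them qualifies.
Total: 12 + 1 = 13.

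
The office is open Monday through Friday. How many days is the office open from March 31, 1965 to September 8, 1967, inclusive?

638 weekdays

March 31, 1965 is a Wednesday.
From March 31, 1965 to September 8, 1967 is 892 days inclusive.
892 = 7 × 127 + 3, so there are 127 full weeks plus 3 extra days.
Each full week contributes 5 weekdays (Mon–Fri): 127 × 5 = 635.
The 3 extra days are Wednesday, Thursday, Friday — 3 of them qualify.
Total: 635 + 3 = 638.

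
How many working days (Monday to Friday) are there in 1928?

1928-01-01 is a Sunday.
From 1928-01-01 to 1928-12-31 is 366 days inclusive.
366 = 7 × 52 + 2, so there are 52 full weeks plus 2 extra days.
Each full week contributes 5 weekdays (Mon–Fri): 52 × 5 = 260.
The 2 extra days are Sunday, Monday — 1 of them qualifies.
Total: 260 + 1 = 261.

261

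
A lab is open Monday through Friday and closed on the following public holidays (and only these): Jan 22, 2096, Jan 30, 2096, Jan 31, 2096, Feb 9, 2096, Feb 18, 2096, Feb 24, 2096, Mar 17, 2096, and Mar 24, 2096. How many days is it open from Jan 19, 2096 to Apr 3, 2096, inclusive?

50

Jan 19, 2096 is a Thursday.
From Jan 19, 2096 to Apr 3, 2096 is 76 days inclusive.
76 = 7 × 10 + 6, so there are 10 full weeks plus 6 extra days.
Each full week contributes 5 weekdays (Mon–Fri): 10 × 5 = 50.
The 6 extra days are Thursday, Friday, Saturday, Sunday, Monday, Tuesday — 4 of them qualify.
Total: 50 + 4 = 54.
Holidays: Jan 22, 2096 (Sun); Jan 30, 2096 (Mon); Jan 31, 2096 (Tue); Feb 9, 2096 (Thu); Feb 18, 2096 (Sat); Feb 24, 2096 (Fri); Mar 17, 2096 (Sat); Mar 24, 2096 (Sat).
4 of the 8 holidays fall on weekdays; the rest are weekends and were already excluded.
Business days: 54 − 4 = 50.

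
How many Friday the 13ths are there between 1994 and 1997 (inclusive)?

6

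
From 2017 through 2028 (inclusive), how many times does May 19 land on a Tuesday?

Day of week of May 19 in each year:
2017: Fri, 2018: Sat, 2019: Sun, 2020: Tue ✓, 2021: Wed, 2022: Thu, 2023: Fri, 2024: Sun, 2025: Mon, 2026: Tue ✓, 2027: Wed, 2028: Fri
Tuesdays: 2020, 2026.

2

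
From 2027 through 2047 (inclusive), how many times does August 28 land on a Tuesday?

4

Day of week of August 28 in each year:
2027: Sat, 2028: Mon, 2029: Tue ✓, 2030: Wed, 2031: Thu, 2032: Sat, 2033: Sun, 2034: Mon, 2035: Tue ✓, 2036: Thu, 2037: Fri, 2038: Sat, 2039: Sun, 2040: Tue ✓, 2041: Wed, 2042: Thu, 2043: Fri, 2044: Sun, 2045: Mon, 2046: Tue ✓, 2047: Wed
Tuesdays: 2029, 2035, 2040, 2046.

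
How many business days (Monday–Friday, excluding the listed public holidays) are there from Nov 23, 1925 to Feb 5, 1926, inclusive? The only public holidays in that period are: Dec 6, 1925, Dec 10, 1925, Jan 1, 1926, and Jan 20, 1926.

52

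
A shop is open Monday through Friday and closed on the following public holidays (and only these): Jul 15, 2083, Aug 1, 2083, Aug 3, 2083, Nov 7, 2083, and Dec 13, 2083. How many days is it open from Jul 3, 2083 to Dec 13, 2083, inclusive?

113

Jul 3, 2083 is a Saturday.
From Jul 3, 2083 to Dec 13, 2083 is 164 days inclusive.
164 = 7 × 23 + 3, so there are 23 full weeks plus 3 extra days.
Each full week contributes 5 weekdays (Mon–Fri): 23 × 5 = 115.
The 3 extra days are Sat, Sun, Mon — 1 of them qualifies.
Total: 115 + 1 = 116.
Holidays: Jul 15, 2083 (Thu); Aug 1, 2083 (Sun); Aug 3, 2083 (Tue); Nov 7, 2083 (Sun); Dec 13, 2083 (Mon).
3 of the 5 holidays fall on weekdays; the rest are weekends and were already excluded.
Business days: 116 − 3 = 113.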